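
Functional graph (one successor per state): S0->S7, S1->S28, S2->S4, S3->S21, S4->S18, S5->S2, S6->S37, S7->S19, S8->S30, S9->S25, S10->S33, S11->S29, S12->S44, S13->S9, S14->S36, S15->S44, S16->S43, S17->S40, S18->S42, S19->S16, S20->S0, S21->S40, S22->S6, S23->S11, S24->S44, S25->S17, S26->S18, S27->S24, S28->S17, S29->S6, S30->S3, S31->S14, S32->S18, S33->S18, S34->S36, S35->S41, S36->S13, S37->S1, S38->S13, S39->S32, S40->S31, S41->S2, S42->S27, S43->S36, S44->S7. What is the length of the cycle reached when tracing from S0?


Trace from S0 until a state repeats:
  S0 -> S7 -> S19 -> S16 -> S43 -> S36 -> S13 -> S9 -> S25 -> S17 -> S40 -> S31 -> S14 -> S36
S36 first seen at step 5, revisited at step 13.
Cycle length = 13 - 5 = 8

8


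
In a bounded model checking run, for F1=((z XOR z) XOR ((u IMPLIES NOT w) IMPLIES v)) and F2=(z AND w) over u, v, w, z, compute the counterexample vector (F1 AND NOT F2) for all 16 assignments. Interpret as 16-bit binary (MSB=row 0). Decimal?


F1 = ((z XOR z) XOR ((u IMPLIES NOT w) IMPLIES v))
F2 = (z AND w)
Counterexample to F1=>F2 is where F1=1 and F2=0.
Evaluate each row (bits = u,v,w,z, MSB first):
  row 0 [0000]: F1=0 F2=0 -> F1&~F2 -> 0
  row 1 [0001]: F1=0 F2=0 -> F1&~F2 -> 0
  row 2 [0010]: F1=0 F2=0 -> F1&~F2 -> 0
  row 3 [0011]: F1=0 F2=1 -> F1&~F2 -> 0
  row 4 [0100]: F1=1 F2=0 -> F1&~F2 -> 1
  row 5 [0101]: F1=1 F2=0 -> F1&~F2 -> 1
  row 6 [0110]: F1=1 F2=0 -> F1&~F2 -> 1
  row 7 [0111]: F1=1 F2=1 -> F1&~F2 -> 0
  row 8 [1000]: F1=0 F2=0 -> F1&~F2 -> 0
  row 9 [1001]: F1=0 F2=0 -> F1&~F2 -> 0
  row 10 [1010]: F1=1 F2=0 -> F1&~F2 -> 1
  row 11 [1011]: F1=1 F2=1 -> F1&~F2 -> 0
  row 12 [1100]: F1=1 F2=0 -> F1&~F2 -> 1
  row 13 [1101]: F1=1 F2=0 -> F1&~F2 -> 1
  row 14 [1110]: F1=1 F2=0 -> F1&~F2 -> 1
  row 15 [1111]: F1=1 F2=1 -> F1&~F2 -> 0
Full result column, 4 rows per line (u,v fixed per line; w,z runs 00..11 left to right):
  rows 0-3 [u,v=00]: 0000  = hex 0
  rows 4-7 [u,v=01]: 1110  = hex E
  rows 8-11 [u,v=10]: 0010  = hex 2
  rows 12-15 [u,v=11]: 1110  = hex E
Counterexample vector (row 0 .. row 15) = 0000111000101110
Output column grouped in 4s = 0000 1110 0010 1110 = 0x0E2E
Convert to decimal digit by digit (value = value*16 + digit):
  0 -> 0
  0*16 + 14 (E) = 14
  14*16 + 2 = 226
  226*16 + 14 (E) = 3630
Decimal = 3630

3630


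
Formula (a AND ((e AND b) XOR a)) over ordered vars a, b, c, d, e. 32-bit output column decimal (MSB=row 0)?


Formula: (a AND ((e AND b) XOR a)) over a, b, c, d, e (32 rows)
Evaluate each row (bits = a,b,c,d,e, MSB first):
  row 0 [00000]: (0 AND ((0 AND 0) XOR 0)) -> 0
  row 1 [00001]: (0 AND ((1 AND 0) XOR 0)) -> 0
  row 2 [00010]: (0 AND ((0 AND 0) XOR 0)) -> 0
  row 3 [00011]: (0 AND ((1 AND 0) XOR 0)) -> 0
  row 4 [00100]: (0 AND ((0 AND 0) XOR 0)) -> 0
  row 5 [00101]: (0 AND ((1 AND 0) XOR 0)) -> 0
  row 6 [00110]: (0 AND ((0 AND 0) XOR 0)) -> 0
  row 7 [00111]: (0 AND ((1 AND 0) XOR 0)) -> 0
  row 8 [01000]: (0 AND ((0 AND 1) XOR 0)) -> 0
  row 9 [01001]: (0 AND ((1 AND 1) XOR 0)) -> 0
  row 10 [01010]: (0 AND ((0 AND 1) XOR 0)) -> 0
  row 11 [01011]: (0 AND ((1 AND 1) XOR 0)) -> 0
  row 12 [01100]: (0 AND ((0 AND 1) XOR 0)) -> 0
  row 13 [01101]: (0 AND ((1 AND 1) XOR 0)) -> 0
  row 14 [01110]: (0 AND ((0 AND 1) XOR 0)) -> 0
  row 15 [01111]: (0 AND ((1 AND 1) XOR 0)) -> 0
  row 16 [10000]: (1 AND ((0 AND 0) XOR 1)) -> 1
  row 17 [10001]: (1 AND ((1 AND 0) XOR 1)) -> 1
  row 18 [10010]: (1 AND ((0 AND 0) XOR 1)) -> 1
  row 19 [10011]: (1 AND ((1 AND 0) XOR 1)) -> 1
  row 20 [10100]: (1 AND ((0 AND 0) XOR 1)) -> 1
  row 21 [10101]: (1 AND ((1 AND 0) XOR 1)) -> 1
  row 22 [10110]: (1 AND ((0 AND 0) XOR 1)) -> 1
  row 23 [10111]: (1 AND ((1 AND 0) XOR 1)) -> 1
  row 24 [11000]: (1 AND ((0 AND 1) XOR 1)) -> 1
  row 25 [11001]: (1 AND ((1 AND 1) XOR 1)) -> 0
  row 26 [11010]: (1 AND ((0 AND 1) XOR 1)) -> 1
  row 27 [11011]: (1 AND ((1 AND 1) XOR 1)) -> 0
  row 28 [11100]: (1 AND ((0 AND 1) XOR 1)) -> 1
  row 29 [11101]: (1 AND ((1 AND 1) XOR 1)) -> 0
  row 30 [11110]: (1 AND ((0 AND 1) XOR 1)) -> 1
  row 31 [11111]: (1 AND ((1 AND 1) XOR 1)) -> 0
Full result column, 4 rows per line (a,b,c fixed per line; d,e runs 00..11 left to right):
  rows 0-3 [a,b,c=000]: 0000  = hex 0
  rows 4-7 [a,b,c=001]: 0000  = hex 0
  rows 8-11 [a,b,c=010]: 0000  = hex 0
  rows 12-15 [a,b,c=011]: 0000  = hex 0
  rows 16-19 [a,b,c=100]: 1111  = hex F
  rows 20-23 [a,b,c=101]: 1111  = hex F
  rows 24-27 [a,b,c=110]: 1010  = hex A
  rows 28-31 [a,b,c=111]: 1010  = hex A
Output column (row 0 .. row 31) = 00000000000000001111111110101010
Output column grouped in 4s = 0000 0000 0000 0000 1111 1111 1010 1010 = 0x0000FFAA
Convert to decimal digit by digit (value = value*16 + digit):
  0 -> 0
  0*16 + 0 = 0
  0*16 + 0 = 0
  0*16 + 0 = 0
  0*16 + 15 (F) = 15
  15*16 + 15 (F) = 255
  255*16 + 10 (A) = 4090
  4090*16 + 10 (A) = 65450
Decimal = 65450

65450


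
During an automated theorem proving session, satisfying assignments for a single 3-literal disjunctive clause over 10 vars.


Step 1: Total=2^10=1024
Step 2: Unsat when all 3 false: 2^7=128
Step 3: Sat=1024-128=896

896


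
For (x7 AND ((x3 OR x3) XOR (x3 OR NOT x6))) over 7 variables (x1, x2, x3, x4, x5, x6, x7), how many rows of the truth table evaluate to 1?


Formula: (x7 AND ((x3 OR x3) XOR (x3 OR NOT x6))) over 7 vars (128 rows)
Evaluate each row (x1, x2, x3, x4, x5, x6, x7 as bits, MSB first):
  row 0 [0000000]: (0 AND ((0 OR 0) XOR (0 OR NOT 0))) -> 0
  row 1 [0000001]: (1 AND ((0 OR 0) XOR (0 OR NOT 0))) -> 1
  row 2 [0000010]: (0 AND ((0 OR 0) XOR (0 OR NOT 1))) -> 0
  row 3 [0000011]: (1 AND ((0 OR 0) XOR (0 OR NOT 1))) -> 0
  row 4 [0000100]: (0 AND ((0 OR 0) XOR (0 OR NOT 0))) -> 0
  (every remaining row is evaluated the same way; all 128 results are listed next)
Full result column, 8 rows per line (x1,x2,x3,x4 fixed per line; x5,x6,x7 runs 000..111 left to right):
  rows 0-7 [x1,x2,x3,x4=0000]: 01000100  (ones: 2)
  rows 8-15 [x1,x2,x3,x4=0001]: 01000100  (ones: 2)
  rows 16-23 [x1,x2,x3,x4=0010]: 00000000  (ones: 0)
  rows 24-31 [x1,x2,x3,x4=0011]: 00000000  (ones: 0)
  rows 32-39 [x1,x2,x3,x4=0100]: 01000100  (ones: 2)
  rows 40-47 [x1,x2,x3,x4=0101]: 01000100  (ones: 2)
  rows 48-55 [x1,x2,x3,x4=0110]: 00000000  (ones: 0)
  rows 56-63 [x1,x2,x3,x4=0111]: 00000000  (ones: 0)
  rows 64-71 [x1,x2,x3,x4=1000]: 01000100  (ones: 2)
  rows 72-79 [x1,x2,x3,x4=1001]: 01000100  (ones: 2)
  rows 80-87 [x1,x2,x3,x4=1010]: 00000000  (ones: 0)
  rows 88-95 [x1,x2,x3,x4=1011]: 00000000  (ones: 0)
  rows 96-103 [x1,x2,x3,x4=1100]: 01000100  (ones: 2)
  rows 104-111 [x1,x2,x3,x4=1101]: 01000100  (ones: 2)
  rows 112-119 [x1,x2,x3,x4=1110]: 00000000  (ones: 0)
  rows 120-127 [x1,x2,x3,x4=1111]: 00000000  (ones: 0)
Count of 1-rows = 2+2+0+0+2+2+0+0+2+2+0+0+2+2+0+0 = 16

16


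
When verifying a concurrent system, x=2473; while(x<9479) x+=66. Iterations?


Step 1: x goes from 2473 toward 9479 by 66; the body runs while x<9479, so iterations = ceil((bound-start)/step)
Step 2: Distance=7006
Step 3: ceil(7006/66)=107

107


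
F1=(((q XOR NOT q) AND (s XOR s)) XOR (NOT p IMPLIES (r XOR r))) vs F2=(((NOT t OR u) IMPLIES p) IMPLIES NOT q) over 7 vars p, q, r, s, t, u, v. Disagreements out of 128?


F1 = (((q XOR NOT q) AND (s XOR s)) XOR (NOT p IMPLIES (r XOR r)))
F2 = (((NOT t OR u) IMPLIES p) IMPLIES NOT q)
Evaluate both on each of 128 rows (bits = p,q,r,s,t,u,v):
  row 0 [0000000]: F1=0 F2=1 (differ) -> 1
  row 1 [0000001]: F1=0 F2=1 (differ) -> 1
  row 2 [0000010]: F1=0 F2=1 (differ) -> 1
  row 3 [0000011]: F1=0 F2=1 (differ) -> 1
  row 4 [0000100]: F1=0 F2=1 (differ) -> 1
  (every remaining row is evaluated the same way; all 128 results are listed next)
Full result column, 8 rows per line (p,q,r,s fixed per line; t,u,v runs 000..111 left to right):
  rows 0-7 [p,q,r,s=0000]: 11111111  (ones: 8)
  rows 8-15 [p,q,r,s=0001]: 11111111  (ones: 8)
  rows 16-23 [p,q,r,s=0010]: 11111111  (ones: 8)
  rows 24-31 [p,q,r,s=0011]: 11111111  (ones: 8)
  rows 32-39 [p,q,r,s=0100]: 11110011  (ones: 6)
  rows 40-47 [p,q,r,s=0101]: 11110011  (ones: 6)
  rows 48-55 [p,q,r,s=0110]: 11110011  (ones: 6)
  rows 56-63 [p,q,r,s=0111]: 11110011  (ones: 6)
  rows 64-71 [p,q,r,s=1000]: 00000000  (ones: 0)
  rows 72-79 [p,q,r,s=1001]: 00000000  (ones: 0)
  rows 80-87 [p,q,r,s=1010]: 00000000  (ones: 0)
  rows 88-95 [p,q,r,s=1011]: 00000000  (ones: 0)
  rows 96-103 [p,q,r,s=1100]: 11111111  (ones: 8)
  rows 104-111 [p,q,r,s=1101]: 11111111  (ones: 8)
  rows 112-119 [p,q,r,s=1110]: 11111111  (ones: 8)
  rows 120-127 [p,q,r,s=1111]: 11111111  (ones: 8)
Disagreements = 8+8+8+8+6+6+6+6+0+0+0+0+8+8+8+8 = 88

88


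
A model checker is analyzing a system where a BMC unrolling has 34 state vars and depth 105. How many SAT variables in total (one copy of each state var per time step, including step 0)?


BMC unrolls to depth k, creating one copy of each state var for steps 0..k.
Step count = 105 + 1 = 106 (steps 0 through 105)
Vars per step = 34
Total = 34 * 106 = 3604

3604


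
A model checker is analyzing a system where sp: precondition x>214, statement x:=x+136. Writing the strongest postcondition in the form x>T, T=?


Formula: sp(P, x:=E) = exists old_x. (x = E[old_x/x]) AND P[old_x/x] (old_x is the value of x before the assignment; eliminate old_x by solving x = E[old_x/x] for old_x)
Step 1: Precondition P: x>214, i.e. old_x > 214
Step 2: Assignment gives x = old_x + 136, so old_x = x - 136
Step 3: Substitute into P: x - 136 > 214
Step 4: Simplify: x > 214+136 = 350

350


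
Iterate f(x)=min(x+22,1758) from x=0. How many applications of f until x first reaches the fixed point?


Step 1: x=0, cap=1758, increment=22
Step 2: x grows by 22 each step until capped at 1758; fixed point is x=1758
Step 3: iterations = ceil(1758/22) = 80

80


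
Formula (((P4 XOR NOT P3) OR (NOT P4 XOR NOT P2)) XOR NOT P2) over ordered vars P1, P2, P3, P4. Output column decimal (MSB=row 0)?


Formula: (((P4 XOR NOT P3) OR (NOT P4 XOR NOT P2)) XOR NOT P2) over P1, P2, P3, P4 (16 rows)
Evaluate each row (bits = P1,P2,P3,P4, MSB first):
  row 0 [0000]: (((0 XOR NOT 0) OR (NOT 0 XOR NOT 0)) XOR NOT 0) -> 0
  row 1 [0001]: (((1 XOR NOT 0) OR (NOT 1 XOR NOT 0)) XOR NOT 0) -> 0
  row 2 [0010]: (((0 XOR NOT 1) OR (NOT 0 XOR NOT 0)) XOR NOT 0) -> 1
  row 3 [0011]: (((1 XOR NOT 1) OR (NOT 1 XOR NOT 0)) XOR NOT 0) -> 0
  row 4 [0100]: (((0 XOR NOT 0) OR (NOT 0 XOR NOT 1)) XOR NOT 1) -> 1
  row 5 [0101]: (((1 XOR NOT 0) OR (NOT 1 XOR NOT 1)) XOR NOT 1) -> 0
  row 6 [0110]: (((0 XOR NOT 1) OR (NOT 0 XOR NOT 1)) XOR NOT 1) -> 1
  row 7 [0111]: (((1 XOR NOT 1) OR (NOT 1 XOR NOT 1)) XOR NOT 1) -> 1
  row 8 [1000]: (((0 XOR NOT 0) OR (NOT 0 XOR NOT 0)) XOR NOT 0) -> 0
  row 9 [1001]: (((1 XOR NOT 0) OR (NOT 1 XOR NOT 0)) XOR NOT 0) -> 0
  row 10 [1010]: (((0 XOR NOT 1) OR (NOT 0 XOR NOT 0)) XOR NOT 0) -> 1
  row 11 [1011]: (((1 XOR NOT 1) OR (NOT 1 XOR NOT 0)) XOR NOT 0) -> 0
  row 12 [1100]: (((0 XOR NOT 0) OR (NOT 0 XOR NOT 1)) XOR NOT 1) -> 1
  row 13 [1101]: (((1 XOR NOT 0) OR (NOT 1 XOR NOT 1)) XOR NOT 1) -> 0
  row 14 [1110]: (((0 XOR NOT 1) OR (NOT 0 XOR NOT 1)) XOR NOT 1) -> 1
  row 15 [1111]: (((1 XOR NOT 1) OR (NOT 1 XOR NOT 1)) XOR NOT 1) -> 1
Full result column, 4 rows per line (P1,P2 fixed per line; P3,P4 runs 00..11 left to right):
  rows 0-3 [P1,P2=00]: 0010  = hex 2
  rows 4-7 [P1,P2=01]: 1011  = hex B
  rows 8-11 [P1,P2=10]: 0010  = hex 2
  rows 12-15 [P1,P2=11]: 1011  = hex B
Output column (row 0 .. row 15) = 0010101100101011
Output column grouped in 4s = 0010 1011 0010 1011 = 0x2B2B
Convert to decimal digit by digit (value = value*16 + digit):
  2 -> 2
  2*16 + 11 (B) = 43
  43*16 + 2 = 690
  690*16 + 11 (B) = 11051
Decimal = 11051

11051


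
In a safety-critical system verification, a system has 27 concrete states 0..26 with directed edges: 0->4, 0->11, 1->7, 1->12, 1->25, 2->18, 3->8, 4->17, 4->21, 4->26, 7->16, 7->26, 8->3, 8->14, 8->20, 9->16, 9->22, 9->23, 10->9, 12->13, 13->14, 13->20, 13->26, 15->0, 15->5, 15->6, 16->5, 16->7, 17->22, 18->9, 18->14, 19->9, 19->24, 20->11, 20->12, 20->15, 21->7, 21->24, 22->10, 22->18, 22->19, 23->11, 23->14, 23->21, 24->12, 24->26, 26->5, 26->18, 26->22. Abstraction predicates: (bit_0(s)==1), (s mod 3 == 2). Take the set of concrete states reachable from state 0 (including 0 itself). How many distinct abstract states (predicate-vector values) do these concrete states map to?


BFS from 0:
Concrete reachable: {0, 4, 5, 6, 7, 9, 10, 11, 12, 13, 14, 15, 16, 17, 18, 19, 20, 21, 22, 23, 24, 26}
Abstract via predicates (bit_0(s)==1), (s mod 3 == 2):
  (0,0) <- {0, 4, 6, 10, 12, 16, 18, 22, 24}
  (0,1) <- {14, 20, 26}
  (1,0) <- {7, 9, 13, 15, 19, 21}
  (1,1) <- {5, 11, 17, 23}
Distinct abstract states = 4

4


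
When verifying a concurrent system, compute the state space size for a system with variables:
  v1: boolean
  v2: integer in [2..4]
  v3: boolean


State space = product of domain sizes of all variables.
Domain sizes:
  v1 (boolean): 2
  v2 (integer in [2..4]): 3
  v3 (boolean): 2
Product = 2 * 3 * 2 = 12

12


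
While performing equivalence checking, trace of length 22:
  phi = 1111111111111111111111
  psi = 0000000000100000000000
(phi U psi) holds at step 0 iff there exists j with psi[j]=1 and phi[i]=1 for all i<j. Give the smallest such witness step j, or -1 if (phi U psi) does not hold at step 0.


(phi U psi) at 0: need smallest j with psi[j]=1 and phi[i]=1 for all i in [0,j).
Scan from step 0:
  step 0: phi=1, psi=0 -> continue
  step 1: phi=1, psi=0 -> continue
  step 2: phi=1, psi=0 -> continue
  step 3: phi=1, psi=0 -> continue
  step 10: psi=1 and phi held for [0,10) -> witness found
Witness step = 10

10


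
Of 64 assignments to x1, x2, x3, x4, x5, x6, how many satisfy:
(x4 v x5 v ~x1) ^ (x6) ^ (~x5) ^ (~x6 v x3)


CNF with 4 clauses over 6 vars (64 assignments).
An assignment satisfies CNF iff every clause has >=1 true literal.
Check each row (bits = x1,x2,x3,x4,x5,x6; clause T/F shown):
  row 0 [000000]: clauses=TFTT -> 0
  row 1 [000001]: clauses=TTTF -> 0
  row 2 [000010]: clauses=TFFT -> 0
  row 3 [000011]: clauses=TTFF -> 0
  row 4 [000100]: clauses=TFTT -> 0
  (every remaining row is evaluated the same way; all 64 results are listed next)
Full result column, 8 rows per line (x1,x2,x3 fixed per line; x4,x5,x6 runs 000..111 left to right):
  rows 0-7 [x1,x2,x3=000]: 00000000  (ones: 0)
  rows 8-15 [x1,x2,x3=001]: 01000100  (ones: 2)
  rows 16-23 [x1,x2,x3=010]: 00000000  (ones: 0)
  rows 24-31 [x1,x2,x3=011]: 01000100  (ones: 2)
  rows 32-39 [x1,x2,x3=100]: 00000000  (ones: 0)
  rows 40-47 [x1,x2,x3=101]: 00000100  (ones: 1)
  rows 48-55 [x1,x2,x3=110]: 00000000  (ones: 0)
  rows 56-63 [x1,x2,x3=111]: 00000100  (ones: 1)
Satisfying assignments = 0+2+0+2+0+1+0+1 = 6

6


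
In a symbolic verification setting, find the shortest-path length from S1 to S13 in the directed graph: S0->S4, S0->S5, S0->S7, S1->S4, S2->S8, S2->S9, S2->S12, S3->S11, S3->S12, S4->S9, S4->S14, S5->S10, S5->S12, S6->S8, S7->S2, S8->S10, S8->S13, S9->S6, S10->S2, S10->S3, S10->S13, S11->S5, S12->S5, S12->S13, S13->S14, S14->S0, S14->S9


BFS layer-by-layer from S1:
  dist 0: {S1}
  dist 1: {S4}
  dist 2: {S9, S14}
  dist 3: {S0, S6}
  dist 4: {S5, S7, S8}
  dist 5: {S2, S10, S12, S13}
  -> S13 reached at distance 5
Shortest path length = 5

5


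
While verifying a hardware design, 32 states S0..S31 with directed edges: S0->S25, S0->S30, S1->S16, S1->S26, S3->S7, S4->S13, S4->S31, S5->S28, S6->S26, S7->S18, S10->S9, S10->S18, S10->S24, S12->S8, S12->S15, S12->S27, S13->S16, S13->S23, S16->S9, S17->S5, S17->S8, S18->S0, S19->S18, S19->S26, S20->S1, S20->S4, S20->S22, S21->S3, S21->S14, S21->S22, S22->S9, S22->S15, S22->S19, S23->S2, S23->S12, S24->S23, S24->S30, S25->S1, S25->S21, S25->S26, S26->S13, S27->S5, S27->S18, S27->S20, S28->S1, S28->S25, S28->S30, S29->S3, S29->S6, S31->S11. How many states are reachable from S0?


BFS from S0:
  layer 0: {S0}
  layer 1: {S25, S30}
  layer 2: {S1, S21, S26}
  layer 3: {S3, S13, S14, S16, S22}
  layer 4: {S7, S9, S15, S19, S23}
  layer 5: {S2, S12, S18}
  layer 6: {S8, S27}
  layer 7: {S5, S20}
  layer 8: {S4, S28}
  layer 9: {S31}
  layer 10: {S11}
Reachable set: {S0, S1, S2, S3, S4, S5, S7, S8, S9, S11, S12, S13, S14, S15, S16, S18, S19, S20, S21, S22, S23, S25, S26, S27, S28, S30, S31}
Count = 27

27


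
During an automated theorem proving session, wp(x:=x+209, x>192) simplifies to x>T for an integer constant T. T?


Formula: wp(x:=E, P) = P[E/x] (substitute E for x in postcondition)
Step 1: Postcondition: x>192
Step 2: Substitute x+209 for x: x+209>192
Step 3: Solve for x: x > 192-209 = -17

-17


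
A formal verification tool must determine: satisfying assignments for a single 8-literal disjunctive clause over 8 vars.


Step 1: Total=2^8=256
Step 2: Unsat when all 8 false: 2^0=1
Step 3: Sat=256-1=255

255


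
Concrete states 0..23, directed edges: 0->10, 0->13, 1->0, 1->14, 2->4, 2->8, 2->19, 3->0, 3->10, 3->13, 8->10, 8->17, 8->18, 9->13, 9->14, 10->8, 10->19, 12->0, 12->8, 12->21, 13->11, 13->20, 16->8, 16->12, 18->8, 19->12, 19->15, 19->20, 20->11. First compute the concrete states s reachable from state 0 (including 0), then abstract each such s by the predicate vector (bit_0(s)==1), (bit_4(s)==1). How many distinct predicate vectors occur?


BFS from 0:
Concrete reachable: {0, 8, 10, 11, 12, 13, 15, 17, 18, 19, 20, 21}
Abstract via predicates (bit_0(s)==1), (bit_4(s)==1):
  (0,0) <- {0, 8, 10, 12}
  (0,1) <- {18, 20}
  (1,0) <- {11, 13, 15}
  (1,1) <- {17, 19, 21}
Distinct abstract states = 4

4


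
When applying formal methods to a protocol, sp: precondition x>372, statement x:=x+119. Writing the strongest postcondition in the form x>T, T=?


Formula: sp(P, x:=E) = exists old_x. (x = E[old_x/x]) AND P[old_x/x] (old_x is the value of x before the assignment; eliminate old_x by solving x = E[old_x/x] for old_x)
Step 1: Precondition P: x>372, i.e. old_x > 372
Step 2: Assignment gives x = old_x + 119, so old_x = x - 119
Step 3: Substitute into P: x - 119 > 372
Step 4: Simplify: x > 372+119 = 491

491


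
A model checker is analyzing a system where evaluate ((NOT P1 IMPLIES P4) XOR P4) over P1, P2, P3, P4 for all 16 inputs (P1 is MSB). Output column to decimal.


Formula: ((NOT P1 IMPLIES P4) XOR P4) over P1, P2, P3, P4 (16 rows)
Evaluate each row (bits = P1,P2,P3,P4, MSB first):
  row 0 [0000]: ((NOT 0 IMPLIES 0) XOR 0) -> 0
  row 1 [0001]: ((NOT 0 IMPLIES 1) XOR 1) -> 0
  row 2 [0010]: ((NOT 0 IMPLIES 0) XOR 0) -> 0
  row 3 [0011]: ((NOT 0 IMPLIES 1) XOR 1) -> 0
  row 4 [0100]: ((NOT 0 IMPLIES 0) XOR 0) -> 0
  row 5 [0101]: ((NOT 0 IMPLIES 1) XOR 1) -> 0
  row 6 [0110]: ((NOT 0 IMPLIES 0) XOR 0) -> 0
  row 7 [0111]: ((NOT 0 IMPLIES 1) XOR 1) -> 0
  row 8 [1000]: ((NOT 1 IMPLIES 0) XOR 0) -> 1
  row 9 [1001]: ((NOT 1 IMPLIES 1) XOR 1) -> 0
  row 10 [1010]: ((NOT 1 IMPLIES 0) XOR 0) -> 1
  row 11 [1011]: ((NOT 1 IMPLIES 1) XOR 1) -> 0
  row 12 [1100]: ((NOT 1 IMPLIES 0) XOR 0) -> 1
  row 13 [1101]: ((NOT 1 IMPLIES 1) XOR 1) -> 0
  row 14 [1110]: ((NOT 1 IMPLIES 0) XOR 0) -> 1
  row 15 [1111]: ((NOT 1 IMPLIES 1) XOR 1) -> 0
Full result column, 4 rows per line (P1,P2 fixed per line; P3,P4 runs 00..11 left to right):
  rows 0-3 [P1,P2=00]: 0000  = hex 0
  rows 4-7 [P1,P2=01]: 0000  = hex 0
  rows 8-11 [P1,P2=10]: 1010  = hex A
  rows 12-15 [P1,P2=11]: 1010  = hex A
Output column (row 0 .. row 15) = 0000000010101010
Output column grouped in 4s = 0000 0000 1010 1010 = 0x00AA
Convert to decimal digit by digit (value = value*16 + digit):
  0 -> 0
  0*16 + 0 = 0
  0*16 + 10 (A) = 10
  10*16 + 10 (A) = 170
Decimal = 170

170


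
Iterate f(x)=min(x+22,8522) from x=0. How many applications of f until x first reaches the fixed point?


Step 1: x=0, cap=8522, increment=22
Step 2: x grows by 22 each step until capped at 8522; fixed point is x=8522
Step 3: iterations = ceil(8522/22) = 388

388


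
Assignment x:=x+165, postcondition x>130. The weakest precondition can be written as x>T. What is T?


Formula: wp(x:=E, P) = P[E/x] (substitute E for x in postcondition)
Step 1: Postcondition: x>130
Step 2: Substitute x+165 for x: x+165>130
Step 3: Solve for x: x > 130-165 = -35

-35


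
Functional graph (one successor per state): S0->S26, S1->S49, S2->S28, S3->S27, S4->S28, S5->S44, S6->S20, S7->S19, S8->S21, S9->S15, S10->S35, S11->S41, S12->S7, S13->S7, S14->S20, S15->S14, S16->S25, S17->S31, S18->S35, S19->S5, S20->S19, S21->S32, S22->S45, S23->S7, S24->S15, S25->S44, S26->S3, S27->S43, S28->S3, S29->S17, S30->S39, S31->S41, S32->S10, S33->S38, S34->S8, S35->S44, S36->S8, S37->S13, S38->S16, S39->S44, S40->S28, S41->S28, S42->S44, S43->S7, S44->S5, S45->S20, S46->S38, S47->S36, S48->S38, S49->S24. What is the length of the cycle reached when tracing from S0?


Trace from S0 until a state repeats:
  S0 -> S26 -> S3 -> S27 -> S43 -> S7 -> S19 -> S5 -> S44 -> S5
S5 first seen at step 7, revisited at step 9.
Cycle length = 9 - 7 = 2

2


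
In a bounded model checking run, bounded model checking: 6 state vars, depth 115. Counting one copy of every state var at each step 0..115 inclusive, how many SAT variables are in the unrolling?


BMC unrolls to depth k, creating one copy of each state var for steps 0..k.
Step count = 115 + 1 = 116 (steps 0 through 115)
Vars per step = 6
Total = 6 * 116 = 696

696


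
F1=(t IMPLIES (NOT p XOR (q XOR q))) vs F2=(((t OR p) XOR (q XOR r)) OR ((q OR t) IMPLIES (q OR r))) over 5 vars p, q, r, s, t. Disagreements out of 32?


F1 = (t IMPLIES (NOT p XOR (q XOR q)))
F2 = (((t OR p) XOR (q XOR r)) OR ((q OR t) IMPLIES (q OR r)))
Evaluate both on each of 32 rows (bits = p,q,r,s,t):
  row 0 [00000]: F1=1 F2=1 -> 0
  row 1 [00001]: F1=1 F2=1 -> 0
  row 2 [00010]: F1=1 F2=1 -> 0
  row 3 [00011]: F1=1 F2=1 -> 0
  row 4 [00100]: F1=1 F2=1 -> 0
  row 5 [00101]: F1=1 F2=1 -> 0
  row 6 [00110]: F1=1 F2=1 -> 0
  row 7 [00111]: F1=1 F2=1 -> 0
  row 8 [01000]: F1=1 F2=1 -> 0
  row 9 [01001]: F1=1 F2=1 -> 0
  row 10 [01010]: F1=1 F2=1 -> 0
  row 11 [01011]: F1=1 F2=1 -> 0
  row 12 [01100]: F1=1 F2=1 -> 0
  row 13 [01101]: F1=1 F2=1 -> 0
  row 14 [01110]: F1=1 F2=1 -> 0
  row 15 [01111]: F1=1 F2=1 -> 0
  row 16 [10000]: F1=1 F2=1 -> 0
  row 17 [10001]: F1=0 F2=1 (differ) -> 1
  row 18 [10010]: F1=1 F2=1 -> 0
  row 19 [10011]: F1=0 F2=1 (differ) -> 1
  row 20 [10100]: F1=1 F2=1 -> 0
  row 21 [10101]: F1=0 F2=1 (differ) -> 1
  row 22 [10110]: F1=1 F2=1 -> 0
  row 23 [10111]: F1=0 F2=1 (differ) -> 1
  row 24 [11000]: F1=1 F2=1 -> 0
  row 25 [11001]: F1=0 F2=1 (differ) -> 1
  row 26 [11010]: F1=1 F2=1 -> 0
  row 27 [11011]: F1=0 F2=1 (differ) -> 1
  row 28 [11100]: F1=1 F2=1 -> 0
  row 29 [11101]: F1=0 F2=1 (differ) -> 1
  row 30 [11110]: F1=1 F2=1 -> 0
  row 31 [11111]: F1=0 F2=1 (differ) -> 1
Full result column, 8 rows per line (p,q fixed per line; r,s,t runs 000..111 left to right):
  rows 0-7 [p,q=00]: 00000000  (ones: 0)
  rows 8-15 [p,q=01]: 00000000  (ones: 0)
  rows 16-23 [p,q=10]: 01010101  (ones: 4)
  rows 24-31 [p,q=11]: 01010101  (ones: 4)
Disagreements = 0+0+4+4 = 8

8


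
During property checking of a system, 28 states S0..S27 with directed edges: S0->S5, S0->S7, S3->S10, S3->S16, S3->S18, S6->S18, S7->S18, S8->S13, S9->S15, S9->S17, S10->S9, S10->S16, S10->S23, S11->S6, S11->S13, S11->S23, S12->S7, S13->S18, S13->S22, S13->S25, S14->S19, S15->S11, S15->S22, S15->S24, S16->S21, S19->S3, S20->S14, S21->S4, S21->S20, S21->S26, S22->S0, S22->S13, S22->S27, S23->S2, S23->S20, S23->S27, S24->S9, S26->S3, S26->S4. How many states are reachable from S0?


BFS from S0:
  layer 0: {S0}
  layer 1: {S5, S7}
  layer 2: {S18}
Reachable set: {S0, S5, S7, S18}
Count = 4

4


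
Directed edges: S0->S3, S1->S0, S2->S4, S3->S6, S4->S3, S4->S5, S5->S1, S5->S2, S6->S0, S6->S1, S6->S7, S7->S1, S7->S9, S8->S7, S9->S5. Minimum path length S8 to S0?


BFS layer-by-layer from S8:
  dist 0: {S8}
  dist 1: {S7}
  dist 2: {S1, S9}
  dist 3: {S0, S5}
  -> S0 reached at distance 3
Shortest path length = 3

3


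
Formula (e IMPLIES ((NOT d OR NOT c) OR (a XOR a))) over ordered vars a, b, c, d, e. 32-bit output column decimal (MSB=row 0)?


Formula: (e IMPLIES ((NOT d OR NOT c) OR (a XOR a))) over a, b, c, d, e (32 rows)
Evaluate each row (bits = a,b,c,d,e, MSB first):
  row 0 [00000]: (0 IMPLIES ((NOT 0 OR NOT 0) OR (0 XOR 0))) -> 1
  row 1 [00001]: (1 IMPLIES ((NOT 0 OR NOT 0) OR (0 XOR 0))) -> 1
  row 2 [00010]: (0 IMPLIES ((NOT 1 OR NOT 0) OR (0 XOR 0))) -> 1
  row 3 [00011]: (1 IMPLIES ((NOT 1 OR NOT 0) OR (0 XOR 0))) -> 1
  row 4 [00100]: (0 IMPLIES ((NOT 0 OR NOT 1) OR (0 XOR 0))) -> 1
  row 5 [00101]: (1 IMPLIES ((NOT 0 OR NOT 1) OR (0 XOR 0))) -> 1
  row 6 [00110]: (0 IMPLIES ((NOT 1 OR NOT 1) OR (0 XOR 0))) -> 1
  row 7 [00111]: (1 IMPLIES ((NOT 1 OR NOT 1) OR (0 XOR 0))) -> 0
  row 8 [01000]: (0 IMPLIES ((NOT 0 OR NOT 0) OR (0 XOR 0))) -> 1
  row 9 [01001]: (1 IMPLIES ((NOT 0 OR NOT 0) OR (0 XOR 0))) -> 1
  row 10 [01010]: (0 IMPLIES ((NOT 1 OR NOT 0) OR (0 XOR 0))) -> 1
  row 11 [01011]: (1 IMPLIES ((NOT 1 OR NOT 0) OR (0 XOR 0))) -> 1
  row 12 [01100]: (0 IMPLIES ((NOT 0 OR NOT 1) OR (0 XOR 0))) -> 1
  row 13 [01101]: (1 IMPLIES ((NOT 0 OR NOT 1) OR (0 XOR 0))) -> 1
  row 14 [01110]: (0 IMPLIES ((NOT 1 OR NOT 1) OR (0 XOR 0))) -> 1
  row 15 [01111]: (1 IMPLIES ((NOT 1 OR NOT 1) OR (0 XOR 0))) -> 0
  row 16 [10000]: (0 IMPLIES ((NOT 0 OR NOT 0) OR (1 XOR 1))) -> 1
  row 17 [10001]: (1 IMPLIES ((NOT 0 OR NOT 0) OR (1 XOR 1))) -> 1
  row 18 [10010]: (0 IMPLIES ((NOT 1 OR NOT 0) OR (1 XOR 1))) -> 1
  row 19 [10011]: (1 IMPLIES ((NOT 1 OR NOT 0) OR (1 XOR 1))) -> 1
  row 20 [10100]: (0 IMPLIES ((NOT 0 OR NOT 1) OR (1 XOR 1))) -> 1
  row 21 [10101]: (1 IMPLIES ((NOT 0 OR NOT 1) OR (1 XOR 1))) -> 1
  row 22 [10110]: (0 IMPLIES ((NOT 1 OR NOT 1) OR (1 XOR 1))) -> 1
  row 23 [10111]: (1 IMPLIES ((NOT 1 OR NOT 1) OR (1 XOR 1))) -> 0
  row 24 [11000]: (0 IMPLIES ((NOT 0 OR NOT 0) OR (1 XOR 1))) -> 1
  row 25 [11001]: (1 IMPLIES ((NOT 0 OR NOT 0) OR (1 XOR 1))) -> 1
  row 26 [11010]: (0 IMPLIES ((NOT 1 OR NOT 0) OR (1 XOR 1))) -> 1
  row 27 [11011]: (1 IMPLIES ((NOT 1 OR NOT 0) OR (1 XOR 1))) -> 1
  row 28 [11100]: (0 IMPLIES ((NOT 0 OR NOT 1) OR (1 XOR 1))) -> 1
  row 29 [11101]: (1 IMPLIES ((NOT 0 OR NOT 1) OR (1 XOR 1))) -> 1
  row 30 [11110]: (0 IMPLIES ((NOT 1 OR NOT 1) OR (1 XOR 1))) -> 1
  row 31 [11111]: (1 IMPLIES ((NOT 1 OR NOT 1) OR (1 XOR 1))) -> 0
Full result column, 4 rows per line (a,b,c fixed per line; d,e runs 00..11 left to right):
  rows 0-3 [a,b,c=000]: 1111  = hex F
  rows 4-7 [a,b,c=001]: 1110  = hex E
  rows 8-11 [a,b,c=010]: 1111  = hex F
  rows 12-15 [a,b,c=011]: 1110  = hex E
  rows 16-19 [a,b,c=100]: 1111  = hex F
  rows 20-23 [a,b,c=101]: 1110  = hex E
  rows 24-27 [a,b,c=110]: 1111  = hex F
  rows 28-31 [a,b,c=111]: 1110  = hex E
Output column (row 0 .. row 31) = 11111110111111101111111011111110
Output column grouped in 4s = 1111 1110 1111 1110 1111 1110 1111 1110 = 0xFEFEFEFE
Convert to decimal digit by digit (value = value*16 + digit):
  F -> 15
  15*16 + 14 (E) = 254
  254*16 + 15 (F) = 4079
  4079*16 + 14 (E) = 65278
  65278*16 + 15 (F) = 1044463
  1044463*16 + 14 (E) = 16711422
  16711422*16 + 15 (F) = 267382767
  267382767*16 + 14 (E) = 4278124286
Decimal = 4278124286

4278124286


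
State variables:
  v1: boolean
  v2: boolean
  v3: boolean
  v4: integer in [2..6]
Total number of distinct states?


State space = product of domain sizes of all variables.
Domain sizes:
  v1 (boolean): 2
  v2 (boolean): 2
  v3 (boolean): 2
  v4 (integer in [2..6]): 5
Product = 2 * 2 * 2 * 5 = 40

40


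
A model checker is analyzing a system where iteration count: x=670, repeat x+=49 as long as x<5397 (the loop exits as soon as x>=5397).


Step 1: x goes from 670 toward 5397 by 49; the body runs while x<5397, so iterations = ceil((bound-start)/step)
Step 2: Distance=4727
Step 3: ceil(4727/49)=97

97


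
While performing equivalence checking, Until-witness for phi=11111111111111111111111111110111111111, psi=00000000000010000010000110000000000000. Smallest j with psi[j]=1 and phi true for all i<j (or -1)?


(phi U psi) at 0: need smallest j with psi[j]=1 and phi[i]=1 for all i in [0,j).
Scan from step 0:
  step 0: phi=1, psi=0 -> continue
  step 1: phi=1, psi=0 -> continue
  step 2: phi=1, psi=0 -> continue
  step 3: phi=1, psi=0 -> continue
  step 12: psi=1 and phi held for [0,12) -> witness found
Witness step = 12

12


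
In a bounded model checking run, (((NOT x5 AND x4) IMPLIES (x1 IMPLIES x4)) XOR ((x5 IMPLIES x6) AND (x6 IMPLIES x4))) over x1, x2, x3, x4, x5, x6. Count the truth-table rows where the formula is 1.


Formula: (((NOT x5 AND x4) IMPLIES (x1 IMPLIES x4)) XOR ((x5 IMPLIES x6) AND (x6 IMPLIES x4))) over 6 vars (64 rows)
Evaluate each row (x1, x2, x3, x4, x5, x6 as bits, MSB first):
  row 0 [000000]: (((NOT 0 AND 0) IMPLIES (0 IMPLIES 0)) XOR ((0 IMPLIES 0) AND (0 IMPLIES 0))) -> 0
  row 1 [000001]: (((NOT 0 AND 0) IMPLIES (0 IMPLIES 0)) XOR ((0 IMPLIES 1) AND (1 IMPLIES 0))) -> 1
  row 2 [000010]: (((NOT 1 AND 0) IMPLIES (0 IMPLIES 0)) XOR ((1 IMPLIES 0) AND (0 IMPLIES 0))) -> 1
  row 3 [000011]: (((NOT 1 AND 0) IMPLIES (0 IMPLIES 0)) XOR ((1 IMPLIES 1) AND (1 IMPLIES 0))) -> 1
  row 4 [000100]: (((NOT 0 AND 1) IMPLIES (0 IMPLIES 1)) XOR ((0 IMPLIES 0) AND (0 IMPLIES 1))) -> 0
  (every remaining row is evaluated the same way; all 64 results are listed next)
Full result column, 8 rows per line (x1,x2,x3 fixed per line; x4,x5,x6 runs 000..111 left to right):
  rows 0-7 [x1,x2,x3=000]: 01110010  (ones: 4)
  rows 8-15 [x1,x2,x3=001]: 01110010  (ones: 4)
  rows 16-23 [x1,x2,x3=010]: 01110010  (ones: 4)
  rows 24-31 [x1,x2,x3=011]: 01110010  (ones: 4)
  rows 32-39 [x1,x2,x3=100]: 01110010  (ones: 4)
  rows 40-47 [x1,x2,x3=101]: 01110010  (ones: 4)
  rows 48-55 [x1,x2,x3=110]: 01110010  (ones: 4)
  rows 56-63 [x1,x2,x3=111]: 01110010  (ones: 4)
Count of 1-rows = 4+4+4+4+4+4+4+4 = 32

32


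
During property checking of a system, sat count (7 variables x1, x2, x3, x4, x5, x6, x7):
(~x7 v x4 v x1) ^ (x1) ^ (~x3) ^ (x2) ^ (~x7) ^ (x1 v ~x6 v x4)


CNF with 6 clauses over 7 vars (128 assignments).
An assignment satisfies CNF iff every clause has >=1 true literal.
Check each row (bits = x1,x2,x3,x4,x5,x6,x7; clause T/F shown):
  row 0 [0000000]: clauses=TFTFTT -> 0
  row 1 [0000001]: clauses=FFTFFT -> 0
  row 2 [0000010]: clauses=TFTFTF -> 0
  row 3 [0000011]: clauses=FFTFFF -> 0
  row 4 [0000100]: clauses=TFTFTT -> 0
  (every remaining row is evaluated the same way; all 128 results are listed next)
Full result column, 8 rows per line (x1,x2,x3,x4 fixed per line; x5,x6,x7 runs 000..111 left to right):
  rows 0-7 [x1,x2,x3,x4=0000]: 00000000  (ones: 0)
  rows 8-15 [x1,x2,x3,x4=0001]: 00000000  (ones: 0)
  rows 16-23 [x1,x2,x3,x4=0010]: 00000000  (ones: 0)
  rows 24-31 [x1,x2,x3,x4=0011]: 00000000  (ones: 0)
  rows 32-39 [x1,x2,x3,x4=0100]: 00000000  (ones: 0)
  rows 40-47 [x1,x2,x3,x4=0101]: 00000000  (ones: 0)
  rows 48-55 [x1,x2,x3,x4=0110]: 00000000  (ones: 0)
  rows 56-63 [x1,x2,x3,x4=0111]: 00000000  (ones: 0)
  rows 64-71 [x1,x2,x3,x4=1000]: 00000000  (ones: 0)
  rows 72-79 [x1,x2,x3,x4=1001]: 00000000  (ones: 0)
  rows 80-87 [x1,x2,x3,x4=1010]: 00000000  (ones: 0)
  rows 88-95 [x1,x2,x3,x4=1011]: 00000000  (ones: 0)
  rows 96-103 [x1,x2,x3,x4=1100]: 10101010  (ones: 4)
  rows 104-111 [x1,x2,x3,x4=1101]: 10101010  (ones: 4)
  rows 112-119 [x1,x2,x3,x4=1110]: 00000000  (ones: 0)
  rows 120-127 [x1,x2,x3,x4=1111]: 00000000  (ones: 0)
Satisfying assignments = 0+0+0+0+0+0+0+0+0+0+0+0+4+4+0+0 = 8

8


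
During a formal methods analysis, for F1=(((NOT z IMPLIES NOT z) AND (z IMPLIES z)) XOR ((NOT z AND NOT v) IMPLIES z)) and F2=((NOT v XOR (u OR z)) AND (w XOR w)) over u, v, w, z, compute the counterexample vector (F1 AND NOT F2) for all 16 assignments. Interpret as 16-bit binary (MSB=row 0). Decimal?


F1 = (((NOT z IMPLIES NOT z) AND (z IMPLIES z)) XOR ((NOT z AND NOT v) IMPLIES z))
F2 = ((NOT v XOR (u OR z)) AND (w XOR w))
Counterexample to F1=>F2 is where F1=1 and F2=0.
Evaluate each row (bits = u,v,w,z, MSB first):
  row 0 [0000]: F1=1 F2=0 -> F1&~F2 -> 1
  row 1 [0001]: F1=0 F2=0 -> F1&~F2 -> 0
  row 2 [0010]: F1=1 F2=0 -> F1&~F2 -> 1
  row 3 [0011]: F1=0 F2=0 -> F1&~F2 -> 0
  row 4 [0100]: F1=0 F2=0 -> F1&~F2 -> 0
  row 5 [0101]: F1=0 F2=0 -> F1&~F2 -> 0
  row 6 [0110]: F1=0 F2=0 -> F1&~F2 -> 0
  row 7 [0111]: F1=0 F2=0 -> F1&~F2 -> 0
  row 8 [1000]: F1=1 F2=0 -> F1&~F2 -> 1
  row 9 [1001]: F1=0 F2=0 -> F1&~F2 -> 0
  row 10 [1010]: F1=1 F2=0 -> F1&~F2 -> 1
  row 11 [1011]: F1=0 F2=0 -> F1&~F2 -> 0
  row 12 [1100]: F1=0 F2=0 -> F1&~F2 -> 0
  row 13 [1101]: F1=0 F2=0 -> F1&~F2 -> 0
  row 14 [1110]: F1=0 F2=0 -> F1&~F2 -> 0
  row 15 [1111]: F1=0 F2=0 -> F1&~F2 -> 0
Full result column, 4 rows per line (u,v fixed per line; w,z runs 00..11 left to right):
  rows 0-3 [u,v=00]: 1010  = hex A
  rows 4-7 [u,v=01]: 0000  = hex 0
  rows 8-11 [u,v=10]: 1010  = hex A
  rows 12-15 [u,v=11]: 0000  = hex 0
Counterexample vector (row 0 .. row 15) = 1010000010100000
Output column grouped in 4s = 1010 0000 1010 0000 = 0xA0A0
Convert to decimal digit by digit (value = value*16 + digit):
  A -> 10
  10*16 + 0 = 160
  160*16 + 10 (A) = 2570
  2570*16 + 0 = 41120
Decimal = 41120

41120


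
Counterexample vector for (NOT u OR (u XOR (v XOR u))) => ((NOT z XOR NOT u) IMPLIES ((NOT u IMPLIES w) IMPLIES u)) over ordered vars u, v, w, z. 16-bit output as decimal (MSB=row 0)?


F1 = (NOT u OR (u XOR (v XOR u)))
F2 = ((NOT z XOR NOT u) IMPLIES ((NOT u IMPLIES w) IMPLIES u))
Counterexample to F1=>F2 is where F1=1 and F2=0.
Evaluate each row (bits = u,v,w,z, MSB first):
  row 0 [0000]: F1=1 F2=1 -> F1&~F2 -> 0
  row 1 [0001]: F1=1 F2=1 -> F1&~F2 -> 0
  row 2 [0010]: F1=1 F2=1 -> F1&~F2 -> 0
  row 3 [0011]: F1=1 F2=0 -> F1&~F2 -> 1
  row 4 [0100]: F1=1 F2=1 -> F1&~F2 -> 0
  row 5 [0101]: F1=1 F2=1 -> F1&~F2 -> 0
  row 6 [0110]: F1=1 F2=1 -> F1&~F2 -> 0
  row 7 [0111]: F1=1 F2=0 -> F1&~F2 -> 1
  row 8 [1000]: F1=0 F2=1 -> F1&~F2 -> 0
  row 9 [1001]: F1=0 F2=1 -> F1&~F2 -> 0
  row 10 [1010]: F1=0 F2=1 -> F1&~F2 -> 0
  row 11 [1011]: F1=0 F2=1 -> F1&~F2 -> 0
  row 12 [1100]: F1=1 F2=1 -> F1&~F2 -> 0
  row 13 [1101]: F1=1 F2=1 -> F1&~F2 -> 0
  row 14 [1110]: F1=1 F2=1 -> F1&~F2 -> 0
  row 15 [1111]: F1=1 F2=1 -> F1&~F2 -> 0
Full result column, 4 rows per line (u,v fixed per line; w,z runs 00..11 left to right):
  rows 0-3 [u,v=00]: 0001  = hex 1
  rows 4-7 [u,v=01]: 0001  = hex 1
  rows 8-11 [u,v=10]: 0000  = hex 0
  rows 12-15 [u,v=11]: 0000  = hex 0
Counterexample vector (row 0 .. row 15) = 0001000100000000
Output column grouped in 4s = 0001 0001 0000 0000 = 0x1100
Convert to decimal digit by digit (value = value*16 + digit):
  1 -> 1
  1*16 + 1 = 17
  17*16 + 0 = 272
  272*16 + 0 = 4352
Decimal = 4352

4352


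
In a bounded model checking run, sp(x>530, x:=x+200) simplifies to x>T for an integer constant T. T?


Formula: sp(P, x:=E) = exists old_x. (x = E[old_x/x]) AND P[old_x/x] (old_x is the value of x before the assignment; eliminate old_x by solving x = E[old_x/x] for old_x)
Step 1: Precondition P: x>530, i.e. old_x > 530
Step 2: Assignment gives x = old_x + 200, so old_x = x - 200
Step 3: Substitute into P: x - 200 > 530
Step 4: Simplify: x > 530+200 = 730

730


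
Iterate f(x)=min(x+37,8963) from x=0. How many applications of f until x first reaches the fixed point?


Step 1: x=0, cap=8963, increment=37
Step 2: x grows by 37 each step until capped at 8963; fixed point is x=8963
Step 3: iterations = ceil(8963/37) = 243

243


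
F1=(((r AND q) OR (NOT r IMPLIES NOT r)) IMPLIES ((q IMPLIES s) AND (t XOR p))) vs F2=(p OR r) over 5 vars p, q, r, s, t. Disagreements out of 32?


F1 = (((r AND q) OR (NOT r IMPLIES NOT r)) IMPLIES ((q IMPLIES s) AND (t XOR p)))
F2 = (p OR r)
Evaluate both on each of 32 rows (bits = p,q,r,s,t):
  row 0 [00000]: F1=0 F2=0 -> 0
  row 1 [00001]: F1=1 F2=0 (differ) -> 1
  row 2 [00010]: F1=0 F2=0 -> 0
  row 3 [00011]: F1=1 F2=0 (differ) -> 1
  row 4 [00100]: F1=0 F2=1 (differ) -> 1
  row 5 [00101]: F1=1 F2=1 -> 0
  row 6 [00110]: F1=0 F2=1 (differ) -> 1
  row 7 [00111]: F1=1 F2=1 -> 0
  row 8 [01000]: F1=0 F2=0 -> 0
  row 9 [01001]: F1=0 F2=0 -> 0
  row 10 [01010]: F1=0 F2=0 -> 0
  row 11 [01011]: F1=1 F2=0 (differ) -> 1
  row 12 [01100]: F1=0 F2=1 (differ) -> 1
  row 13 [01101]: F1=0 F2=1 (differ) -> 1
  row 14 [01110]: F1=0 F2=1 (differ) -> 1
  row 15 [01111]: F1=1 F2=1 -> 0
  row 16 [10000]: F1=1 F2=1 -> 0
  row 17 [10001]: F1=0 F2=1 (differ) -> 1
  row 18 [10010]: F1=1 F2=1 -> 0
  row 19 [10011]: F1=0 F2=1 (differ) -> 1
  row 20 [10100]: F1=1 F2=1 -> 0
  row 21 [10101]: F1=0 F2=1 (differ) -> 1
  row 22 [10110]: F1=1 F2=1 -> 0
  row 23 [10111]: F1=0 F2=1 (differ) -> 1
  row 24 [11000]: F1=0 F2=1 (differ) -> 1
  row 25 [11001]: F1=0 F2=1 (differ) -> 1
  row 26 [11010]: F1=1 F2=1 -> 0
  row 27 [11011]: F1=0 F2=1 (differ) -> 1
  row 28 [11100]: F1=0 F2=1 (differ) -> 1
  row 29 [11101]: F1=0 F2=1 (differ) -> 1
  row 30 [11110]: F1=1 F2=1 -> 0
  row 31 [11111]: F1=0 F2=1 (differ) -> 1
Full result column, 8 rows per line (p,q fixed per line; r,s,t runs 000..111 left to right):
  rows 0-7 [p,q=00]: 01011010  (ones: 4)
  rows 8-15 [p,q=01]: 00011110  (ones: 4)
  rows 16-23 [p,q=10]: 01010101  (ones: 4)
  rows 24-31 [p,q=11]: 11011101  (ones: 6)
Disagreements = 4+4+4+6 = 18

18


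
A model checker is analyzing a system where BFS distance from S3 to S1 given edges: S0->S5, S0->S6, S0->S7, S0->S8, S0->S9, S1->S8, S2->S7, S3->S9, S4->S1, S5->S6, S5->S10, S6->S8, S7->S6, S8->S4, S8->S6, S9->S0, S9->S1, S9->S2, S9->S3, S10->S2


BFS layer-by-layer from S3:
  dist 0: {S3}
  dist 1: {S9}
  dist 2: {S0, S1, S2}
  -> S1 reached at distance 2
Shortest path length = 2

2


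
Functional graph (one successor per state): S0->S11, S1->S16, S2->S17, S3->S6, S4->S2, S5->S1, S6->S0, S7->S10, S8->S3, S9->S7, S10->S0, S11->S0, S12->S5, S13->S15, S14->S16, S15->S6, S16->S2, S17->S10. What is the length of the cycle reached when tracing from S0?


Trace from S0 until a state repeats:
  S0 -> S11 -> S0
S0 first seen at step 0, revisited at step 2.
Cycle length = 2 - 0 = 2

2


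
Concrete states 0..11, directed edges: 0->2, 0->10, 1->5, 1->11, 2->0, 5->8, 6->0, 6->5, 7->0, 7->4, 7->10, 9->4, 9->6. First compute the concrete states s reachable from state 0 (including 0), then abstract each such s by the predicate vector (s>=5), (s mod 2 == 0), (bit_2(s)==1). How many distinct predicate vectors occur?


BFS from 0:
Concrete reachable: {0, 2, 10}
Abstract via predicates (s>=5), (s mod 2 == 0), (bit_2(s)==1):
  (0,1,0) <- {0, 2}
  (1,1,0) <- {10}
Distinct abstract states = 2

2


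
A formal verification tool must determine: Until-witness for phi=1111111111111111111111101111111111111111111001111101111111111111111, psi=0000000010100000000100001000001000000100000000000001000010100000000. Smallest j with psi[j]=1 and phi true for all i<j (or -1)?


(phi U psi) at 0: need smallest j with psi[j]=1 and phi[i]=1 for all i in [0,j).
Scan from step 0:
  step 0: phi=1, psi=0 -> continue
  step 1: phi=1, psi=0 -> continue
  step 2: phi=1, psi=0 -> continue
  step 3: phi=1, psi=0 -> continue
  step 8: psi=1 and phi held for [0,8) -> witness found
Witness step = 8

8


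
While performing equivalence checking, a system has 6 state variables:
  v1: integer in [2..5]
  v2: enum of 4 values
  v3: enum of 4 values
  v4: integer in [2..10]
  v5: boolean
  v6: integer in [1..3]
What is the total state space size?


State space = product of domain sizes of all variables.
Domain sizes:
  v1 (integer in [2..5]): 4
  v2 (enum of 4 values): 4
  v3 (enum of 4 values): 4
  v4 (integer in [2..10]): 9
  v5 (boolean): 2
  v6 (integer in [1..3]): 3
Product = 4 * 4 * 4 * 9 * 2 * 3 = 3456

3456


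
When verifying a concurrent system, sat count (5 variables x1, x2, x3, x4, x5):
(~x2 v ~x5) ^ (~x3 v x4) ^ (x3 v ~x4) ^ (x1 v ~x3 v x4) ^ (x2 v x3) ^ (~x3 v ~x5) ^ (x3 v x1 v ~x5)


CNF with 7 clauses over 5 vars (32 assignments).
An assignment satisfies CNF iff every clause has >=1 true literal.
Check each row (bits = x1,x2,x3,x4,x5; clause T/F shown):
  row 0 [00000]: clauses=TTTTFTT -> 0
  row 1 [00001]: clauses=TTTTFTF -> 0
  row 2 [00010]: clauses=TTFTFTT -> 0
  row 3 [00011]: clauses=TTFTFTF -> 0
  row 4 [00100]: clauses=TFTFTTT -> 0
  row 5 [00101]: clauses=TFTFTFT -> 0
  row 6 [00110]: clauses=TTTTTTT -> 1
  row 7 [00111]: clauses=TTTTTFT -> 0
  row 8 [01000]: clauses=TTTTTTT -> 1
  row 9 [01001]: clauses=FTTTTTF -> 0
  row 10 [01010]: clauses=TTFTTTT -> 0
  row 11 [01011]: clauses=FTFTTTF -> 0
  row 12 [01100]: clauses=TFTFTTT -> 0
  row 13 [01101]: clauses=FFTFTFT -> 0
  row 14 [01110]: clauses=TTTTTTT -> 1
  row 15 [01111]: clauses=FTTTTFT -> 0
  row 16 [10000]: clauses=TTTTFTT -> 0
  row 17 [10001]: clauses=TTTTFTT -> 0
  row 18 [10010]: clauses=TTFTFTT -> 0
  row 19 [10011]: clauses=TTFTFTT -> 0
  row 20 [10100]: clauses=TFTTTTT -> 0
  row 21 [10101]: clauses=TFTTTFT -> 0
  row 22 [10110]: clauses=TTTTTTT -> 1
  row 23 [10111]: clauses=TTTTTFT -> 0
  row 24 [11000]: clauses=TTTTTTT -> 1
  row 25 [11001]: clauses=FTTTTTT -> 0
  row 26 [11010]: clauses=TTFTTTT -> 0
  row 27 [11011]: clauses=FTFTTTT -> 0
  row 28 [11100]: clauses=TFTTTTT -> 0
  row 29 [11101]: clauses=FFTTTFT -> 0
  row 30 [11110]: clauses=TTTTTTT -> 1
  row 31 [11111]: clauses=FTTTTFT -> 0
Full result column, 8 rows per line (x1,x2 fixed per line; x3,x4,x5 runs 000..111 left to right):
  rows 0-7 [x1,x2=00]: 00000010  (ones: 1)
  rows 8-15 [x1,x2=01]: 10000010  (ones: 2)
  rows 16-23 [x1,x2=10]: 00000010  (ones: 1)
  rows 24-31 [x1,x2=11]: 10000010  (ones: 2)
Satisfying assignments = 1+2+1+2 = 6

6
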